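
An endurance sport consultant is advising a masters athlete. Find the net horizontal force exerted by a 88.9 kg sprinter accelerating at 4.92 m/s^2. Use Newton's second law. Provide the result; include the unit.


Newton's second law: F = m * a
F = 88.9 * 4.92 = 437.39 N

437.39 N


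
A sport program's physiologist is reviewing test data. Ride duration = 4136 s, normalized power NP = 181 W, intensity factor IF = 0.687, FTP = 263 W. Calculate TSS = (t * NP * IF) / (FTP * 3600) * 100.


Numerator = 4136 * 181 * 0.687 = 514299.192
Denominator = 263 * 3600 = 946800
TSS = 514299.192 / 946800 * 100
= 54.32

54.32 TSS


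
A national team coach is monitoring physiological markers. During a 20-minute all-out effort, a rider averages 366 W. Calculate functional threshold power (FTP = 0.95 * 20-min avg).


FTP = 0.95 * 366
= 347.7 W

347.7 W


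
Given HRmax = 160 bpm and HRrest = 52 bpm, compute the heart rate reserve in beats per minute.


Heart rate reserve = maximum HR minus resting HR
HRR = 160 - 52 = 108 bpm

108 bpm


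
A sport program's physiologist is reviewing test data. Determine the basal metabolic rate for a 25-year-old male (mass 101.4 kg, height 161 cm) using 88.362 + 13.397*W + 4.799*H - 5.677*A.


BMR = 88.362 + 13.397*101.4 + 4.799*161 - 5.677*25
= 2077.53 kcal/day

2077.53 kcal/day


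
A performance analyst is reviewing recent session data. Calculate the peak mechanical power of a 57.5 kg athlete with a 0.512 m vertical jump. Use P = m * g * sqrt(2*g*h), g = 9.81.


First, sqrt(2gh) = sqrt(2 * 9.81 * 0.512)
= sqrt(10.04544) = 3.169454 m/s
Power = 57.5 * 9.81 * 3.169454 = 1787.81 W

1787.81 W


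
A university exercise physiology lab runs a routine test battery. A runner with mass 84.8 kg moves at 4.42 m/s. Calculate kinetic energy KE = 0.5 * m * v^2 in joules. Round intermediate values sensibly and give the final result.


v^2 = 4.42^2 = 19.5364
KE = 0.5 * 84.8 * 19.5364
= 828.34 J

828.34 J


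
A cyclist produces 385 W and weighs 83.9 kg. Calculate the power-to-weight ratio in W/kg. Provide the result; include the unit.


P/W = power / mass
= 385 / 83.9
= 4.589 W/kg

4.589 W/kg


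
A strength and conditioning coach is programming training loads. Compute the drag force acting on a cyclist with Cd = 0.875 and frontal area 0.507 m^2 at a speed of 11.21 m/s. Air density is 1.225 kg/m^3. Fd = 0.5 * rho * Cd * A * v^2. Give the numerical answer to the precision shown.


Step 1: v^2 = 125.6641
Step 2: Fd = 0.5 * 1.225 * 0.875 * 0.507 * 125.6641
= 34.145 N

34.145 N


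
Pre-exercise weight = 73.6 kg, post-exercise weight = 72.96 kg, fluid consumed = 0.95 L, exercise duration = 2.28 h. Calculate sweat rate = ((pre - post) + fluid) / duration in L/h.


Weight loss = 73.6 - 72.96 = 0.64 kg (approx L)
Total sweat = 0.64 + 0.95 = 1.59 L
Sweat rate = 1.59 / 2.28 = 0.697 L/h

0.697 L/h


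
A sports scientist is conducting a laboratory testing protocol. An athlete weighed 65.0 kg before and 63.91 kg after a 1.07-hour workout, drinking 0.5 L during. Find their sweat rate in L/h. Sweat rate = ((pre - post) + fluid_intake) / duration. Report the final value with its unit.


Body mass change = 1.09 kg
Total sweat loss = 1.09 + 0.5 = 1.59 L
Rate = 1.59 / 1.07 = 1.486 L/h

1.486 L/h


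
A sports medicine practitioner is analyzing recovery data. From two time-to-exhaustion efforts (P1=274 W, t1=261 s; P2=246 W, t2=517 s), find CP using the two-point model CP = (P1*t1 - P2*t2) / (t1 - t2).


Work in trial 1 = 71514 J
Work in trial 2 = 127182 J
Delta work = -55668 J
Delta time = -256 s
CP = -55668 / -256 = 217.45 W

217.45 W


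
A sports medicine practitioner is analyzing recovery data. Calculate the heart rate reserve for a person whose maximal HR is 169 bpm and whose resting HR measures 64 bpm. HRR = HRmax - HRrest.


HRmax = 169 bpm
HRrest = 64 bpm
HRR = 169 - 64 = 105 bpm

105 bpm


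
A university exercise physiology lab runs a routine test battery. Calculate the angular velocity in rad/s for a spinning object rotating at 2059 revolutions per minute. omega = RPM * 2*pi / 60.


omega = RPM * 2*pi / 60
= 2059 * 6.28318531 / 60
= 215.618 rad/s

215.618 rad/s


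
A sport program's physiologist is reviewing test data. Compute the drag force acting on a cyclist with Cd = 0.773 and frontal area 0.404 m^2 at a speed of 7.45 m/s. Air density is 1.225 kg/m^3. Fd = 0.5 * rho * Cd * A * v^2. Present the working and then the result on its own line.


Step 1: v^2 = 55.5025
Step 2: Fd = 0.5 * 1.225 * 0.773 * 0.404 * 55.5025
= 10.616 N

10.616 N


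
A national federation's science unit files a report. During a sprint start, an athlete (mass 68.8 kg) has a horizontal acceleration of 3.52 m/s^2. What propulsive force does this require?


Propulsive force = mass * acceleration
= 68.8 kg * 3.52 m/s^2
= 242.18 N

242.18 N


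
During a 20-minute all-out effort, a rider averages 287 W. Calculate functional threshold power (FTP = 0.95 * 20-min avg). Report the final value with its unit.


FTP = 0.95 * 287
= 272.65 W

272.65 W


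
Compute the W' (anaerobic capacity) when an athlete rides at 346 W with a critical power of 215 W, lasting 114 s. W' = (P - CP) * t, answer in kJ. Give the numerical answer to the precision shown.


Above-CP power = 131 W
Duration = 114 s
W' = 131 * 114 = 14934 J
Convert: 14934 / 1000 = 14.934 kJ

14.934 kJ


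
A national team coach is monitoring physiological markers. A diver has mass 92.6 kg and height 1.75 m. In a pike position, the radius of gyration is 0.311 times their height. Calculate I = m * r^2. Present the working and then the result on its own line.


r = 0.311 * 1.75 = 0.54425 m
I = m * r^2 = 92.6 * 0.296208 = 27.429 kg*m^2

27.429 kg*m^2


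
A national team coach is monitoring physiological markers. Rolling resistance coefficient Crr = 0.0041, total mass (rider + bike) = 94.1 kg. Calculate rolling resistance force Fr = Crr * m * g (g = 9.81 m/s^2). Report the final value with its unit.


Fr = Crr * m * g
= 0.0041 * 94.1 * 9.81
= 3.785 N

3.785 N


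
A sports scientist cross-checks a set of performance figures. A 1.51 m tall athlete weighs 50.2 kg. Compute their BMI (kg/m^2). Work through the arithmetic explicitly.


height^2 = 2.2801 m^2
BMI = 50.2 / 2.2801 = 22.02 kg/m^2

22.02 kg/m^2


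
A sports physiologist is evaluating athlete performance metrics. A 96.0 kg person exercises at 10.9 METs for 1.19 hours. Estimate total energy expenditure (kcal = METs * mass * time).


Energy = METs * mass(kg) * time(h)
= 10.9 * 96.0 * 1.19
= 1245.22 kcal

1245.22 kcal


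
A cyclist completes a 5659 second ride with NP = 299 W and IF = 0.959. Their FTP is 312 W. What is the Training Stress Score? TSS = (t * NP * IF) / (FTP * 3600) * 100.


t * NP * IF = 5659 * 299 * 0.959 = 1622667.319
FTP * 3600 = 1123200
TSS = (1622667.319 / 1123200) * 100 = 144.47

144.47 TSS


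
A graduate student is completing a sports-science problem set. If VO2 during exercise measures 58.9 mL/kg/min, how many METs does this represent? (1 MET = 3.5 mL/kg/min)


METs = VO2 / 3.5 = 58.9 / 3.5 = 16.83

16.83 METs


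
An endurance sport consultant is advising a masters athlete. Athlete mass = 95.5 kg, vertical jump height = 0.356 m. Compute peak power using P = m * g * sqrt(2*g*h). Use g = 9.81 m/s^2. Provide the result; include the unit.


sqrt(2 * 9.81 * 0.356) = sqrt(6.98472) = 2.642862 m/s
P = 95.5 * 9.81 * 2.642862
= 2475.98 W

2475.98 W


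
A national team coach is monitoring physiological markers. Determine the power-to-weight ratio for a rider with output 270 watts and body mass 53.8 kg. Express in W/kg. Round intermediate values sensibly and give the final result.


P/W = 270 / 53.8 = 5.019 W/kg

5.019 W/kg


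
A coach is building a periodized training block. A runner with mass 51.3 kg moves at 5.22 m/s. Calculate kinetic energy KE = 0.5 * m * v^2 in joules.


v^2 = 5.22^2 = 27.2484
KE = 0.5 * 51.3 * 27.2484
= 698.92 J

698.92 J


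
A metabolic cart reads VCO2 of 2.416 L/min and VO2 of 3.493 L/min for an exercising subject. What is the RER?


RER = VCO2 / VO2 = 2.416 / 3.493 = 0.6917

0.6917


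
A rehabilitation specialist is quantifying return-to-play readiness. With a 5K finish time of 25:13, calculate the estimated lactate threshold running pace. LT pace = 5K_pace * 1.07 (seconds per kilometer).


Race duration = 1513 s for 5 km
Average pace = 1513 / 5 = 302.6 s/km
LT pace = 302.6 * 1.07
= 323.78 s/km

323.78 s/km


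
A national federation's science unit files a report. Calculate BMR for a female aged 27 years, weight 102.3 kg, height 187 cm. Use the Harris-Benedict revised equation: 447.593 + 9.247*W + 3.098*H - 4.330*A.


Substituting values:
W term = 9.247 * 102.3 = 945.9681
H term = 3.098 * 187 = 579.326
A term = 4.330 * 27 = 116.91
BMR = 1855.98 kcal/day

1855.98 kcal/day


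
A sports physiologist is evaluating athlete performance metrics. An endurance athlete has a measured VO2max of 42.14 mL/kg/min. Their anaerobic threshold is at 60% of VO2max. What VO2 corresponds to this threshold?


Anaerobic threshold VO2 = VO2max * 60%
= 42.14 * 0.6
= 25.28 mL/kg/min

25.28 mL/kg/min


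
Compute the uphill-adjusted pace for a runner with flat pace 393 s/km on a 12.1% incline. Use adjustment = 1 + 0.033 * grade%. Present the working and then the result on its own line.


Adjustment factor = 1 + 0.033 * 12.1 = 1.3993
Grade-adjusted pace = 393 * 1.3993 = 549.92 s/km

549.92 s/km


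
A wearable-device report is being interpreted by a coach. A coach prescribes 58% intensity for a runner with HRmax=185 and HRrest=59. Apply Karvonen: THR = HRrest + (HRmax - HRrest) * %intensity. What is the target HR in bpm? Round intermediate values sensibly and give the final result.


Heart rate reserve = 185 - 59 = 126
Intensity fraction = 58 / 100 = 0.58
THR = 59 + 126 * 0.58 = 132.08 bpm

132.08 bpm


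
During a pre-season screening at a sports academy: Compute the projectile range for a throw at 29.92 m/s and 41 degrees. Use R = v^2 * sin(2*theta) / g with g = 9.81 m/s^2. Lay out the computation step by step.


Two times the angle = 82 degrees
sin(82) = 0.990268
R = 895.2064 * 0.990268 / 9.81 = 90.366 m

90.366 m


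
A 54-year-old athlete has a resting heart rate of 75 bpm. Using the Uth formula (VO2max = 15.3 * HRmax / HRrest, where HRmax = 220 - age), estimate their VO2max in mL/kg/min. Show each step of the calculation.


HRmax = 220 - 54 = 166 bpm
Ratio = HRmax / HRrest = 166 / 75 = 2.2133
VO2max = 15.3 * 2.2133 = 33.86 mL/kg/min

33.86 mL/kg/min


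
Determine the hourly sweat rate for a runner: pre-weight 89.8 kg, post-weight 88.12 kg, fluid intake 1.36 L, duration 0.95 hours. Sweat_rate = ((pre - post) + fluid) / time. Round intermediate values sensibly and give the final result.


Mass lost = 89.8 - 88.12 = 1.68 kg
Add fluid consumed: 1.68 + 1.36 = 3.04 L total sweat
Sweat rate = 3.04 / 0.95 = 3.2 L/h

3.2 L/h


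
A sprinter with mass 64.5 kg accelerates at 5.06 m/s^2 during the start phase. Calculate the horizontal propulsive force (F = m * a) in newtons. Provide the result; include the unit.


F = m * a
= 64.5 * 5.06
= 326.37 N

326.37 N


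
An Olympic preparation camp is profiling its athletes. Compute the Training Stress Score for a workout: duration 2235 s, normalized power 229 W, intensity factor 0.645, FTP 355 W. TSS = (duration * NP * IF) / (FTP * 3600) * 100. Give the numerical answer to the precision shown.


Product = 2235 * 229 * 0.645 = 330120.675
Base = 355 * 3600 = 1278000
TSS = 330120.675 / 1278000 * 100 = 25.83

25.83 TSS


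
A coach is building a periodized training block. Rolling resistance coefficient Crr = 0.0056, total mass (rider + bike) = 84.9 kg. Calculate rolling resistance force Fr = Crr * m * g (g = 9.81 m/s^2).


Fr = Crr * m * g
= 0.0056 * 84.9 * 9.81
= 4.664 N

4.664 N


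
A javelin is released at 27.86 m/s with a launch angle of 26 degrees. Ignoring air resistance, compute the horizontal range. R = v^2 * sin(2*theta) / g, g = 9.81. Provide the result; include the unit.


Launch speed squared = 776.1796
sin(2 * 26 deg) = 0.788011
Range = 776.1796 * 0.788011 / 9.81
= 62.348 m

62.348 m


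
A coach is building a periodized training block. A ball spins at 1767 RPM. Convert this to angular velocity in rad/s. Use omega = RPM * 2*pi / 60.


omega = 1767 * 2 * pi / 60
= 1767 * 6.28318531 / 60
= 11102.388 / 60
= 185.04 rad/s

185.04 rad/s


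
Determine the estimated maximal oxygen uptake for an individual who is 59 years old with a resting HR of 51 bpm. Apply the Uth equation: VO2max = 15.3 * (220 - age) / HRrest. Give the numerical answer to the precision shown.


HRmax = 220 - 59 = 161
VO2max = 15.3 * (161 / 51)
= 15.3 * 3.1569
= 48.3 mL/kg/min

48.3 mL/kg/min


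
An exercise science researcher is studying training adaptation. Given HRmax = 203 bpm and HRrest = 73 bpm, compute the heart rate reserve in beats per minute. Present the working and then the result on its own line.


Heart rate reserve = maximum HR minus resting HR
HRR = 203 - 73 = 130 bpm

130 bpm


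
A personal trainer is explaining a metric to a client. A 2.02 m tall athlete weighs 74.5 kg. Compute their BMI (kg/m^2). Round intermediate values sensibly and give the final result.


height^2 = 4.0804 m^2
BMI = 74.5 / 4.0804 = 18.26 kg/m^2

18.26 kg/m^2


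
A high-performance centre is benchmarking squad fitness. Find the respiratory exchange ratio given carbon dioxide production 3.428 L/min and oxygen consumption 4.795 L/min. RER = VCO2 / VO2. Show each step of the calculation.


VCO2 = 3.428 L/min
VO2 = 4.795 L/min
RER = 3.428 / 4.795 = 0.7149

0.7149


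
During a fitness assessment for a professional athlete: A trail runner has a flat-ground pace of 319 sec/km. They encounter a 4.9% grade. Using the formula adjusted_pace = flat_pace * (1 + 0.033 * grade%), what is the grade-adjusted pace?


Grade factor = 1 + 0.033 * 4.9 = 1.1617
Adjusted = 319 * 1.1617 = 370.58 sec/km

370.58 s/km


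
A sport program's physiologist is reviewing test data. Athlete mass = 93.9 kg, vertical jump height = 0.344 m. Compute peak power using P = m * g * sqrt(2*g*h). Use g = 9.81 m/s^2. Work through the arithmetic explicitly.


sqrt(2 * 9.81 * 0.344) = sqrt(6.74928) = 2.597938 m/s
P = 93.9 * 9.81 * 2.597938
= 2393.11 W

2393.11 W


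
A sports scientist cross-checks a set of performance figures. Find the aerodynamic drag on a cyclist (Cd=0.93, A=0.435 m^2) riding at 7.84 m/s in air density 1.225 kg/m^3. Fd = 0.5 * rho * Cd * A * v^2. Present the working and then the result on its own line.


Fd = 0.5 * 1.225 * 0.93 * 0.435 * 7.84^2
= 0.5 * 1.225 * 0.93 * 0.435 * 61.4656
= 15.23 N

15.23 N


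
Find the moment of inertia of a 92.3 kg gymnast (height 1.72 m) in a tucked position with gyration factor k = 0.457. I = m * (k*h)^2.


Radius of gyration = 0.457 * 1.72 = 0.78604 m
I = 92.3 * 0.78604^2
= 92.3 * 0.617859
= 57.028 kg*m^2

57.028 kg*m^2


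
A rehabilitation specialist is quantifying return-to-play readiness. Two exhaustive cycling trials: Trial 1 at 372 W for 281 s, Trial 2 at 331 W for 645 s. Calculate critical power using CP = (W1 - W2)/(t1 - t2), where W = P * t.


W1 = 372 * 281 = 104532 J
W2 = 331 * 645 = 213495 J
CP = (104532 - 213495) / (281 - 645)
= -108963 / -364
= 299.35 W

299.35 W


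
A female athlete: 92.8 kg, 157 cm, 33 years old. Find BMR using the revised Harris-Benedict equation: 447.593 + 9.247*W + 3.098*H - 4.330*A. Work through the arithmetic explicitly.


Intercept = 447.593
Weight contribution = 9.247 * 92.8 = 858.1216
Height contribution = 3.098 * 157 = 486.386
Age contribution = 4.33 * 33 = 142.89
BMR = 447.593 + 858.1216 + 486.386 - 142.89
= 1649.21 kcal/day

1649.21 kcal/day


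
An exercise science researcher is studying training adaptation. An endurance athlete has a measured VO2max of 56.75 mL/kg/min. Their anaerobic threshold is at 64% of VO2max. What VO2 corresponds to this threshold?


Anaerobic threshold VO2 = VO2max * 64%
= 56.75 * 0.64
= 36.32 mL/kg/min

36.32 mL/kg/min


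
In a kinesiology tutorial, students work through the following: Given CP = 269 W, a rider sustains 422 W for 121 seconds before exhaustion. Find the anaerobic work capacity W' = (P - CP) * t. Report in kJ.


Excess power = 422 - 269 = 153 W
Work above CP = 153 * 121 = 18513 J
W' = 18.513 kJ

18.513 kJ


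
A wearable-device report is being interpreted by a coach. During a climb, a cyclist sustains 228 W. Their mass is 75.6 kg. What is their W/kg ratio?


Power-to-weight = 228 W / 75.6 kg
= 3.016 W/kg

3.016 W/kg


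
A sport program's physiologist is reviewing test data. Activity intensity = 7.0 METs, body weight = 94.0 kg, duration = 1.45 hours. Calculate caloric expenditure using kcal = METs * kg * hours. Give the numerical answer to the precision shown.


kcal = 7.0 * 94.0 * 1.45
= 658.0 * 1.45
= 954.1 kcal

954.1 kcal


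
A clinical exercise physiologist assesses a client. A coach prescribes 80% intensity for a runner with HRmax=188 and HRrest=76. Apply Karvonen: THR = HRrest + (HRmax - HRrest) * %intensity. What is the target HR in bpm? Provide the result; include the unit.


Heart rate reserve = 188 - 76 = 112
Intensity fraction = 80 / 100 = 0.8
THR = 76 + 112 * 0.8 = 165.6 bpm

165.6 bpm


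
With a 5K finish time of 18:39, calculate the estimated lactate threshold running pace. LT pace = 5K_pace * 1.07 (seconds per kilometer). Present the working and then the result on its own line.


Race duration = 1119 s for 5 km
Average pace = 1119 / 5 = 223.8 s/km
LT pace = 223.8 * 1.07
= 239.47 s/km

239.47 s/km


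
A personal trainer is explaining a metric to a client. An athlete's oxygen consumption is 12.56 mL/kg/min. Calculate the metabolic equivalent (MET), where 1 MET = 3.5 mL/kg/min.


MET = VO2 / 3.5
= 12.56 / 3.5
= 3.59 METs

3.59 METs


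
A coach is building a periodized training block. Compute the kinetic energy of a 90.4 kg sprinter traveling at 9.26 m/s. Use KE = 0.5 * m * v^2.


Velocity squared = 85.7476
KE = 0.5 * 90.4 * 85.7476 = 3875.79 J

3875.79 J


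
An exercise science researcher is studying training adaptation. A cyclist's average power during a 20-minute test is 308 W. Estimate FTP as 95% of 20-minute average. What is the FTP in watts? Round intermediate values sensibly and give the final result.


FTP = 20-min power * 0.95
= 308 * 0.95
= 292.6 W

292.6 W


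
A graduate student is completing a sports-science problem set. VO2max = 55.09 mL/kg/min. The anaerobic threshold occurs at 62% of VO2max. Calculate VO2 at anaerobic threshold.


AT fraction = 62 / 100 = 0.62
AT VO2 = 55.09 * 0.62
= 34.16 mL/kg/min

34.16 mL/kg/min


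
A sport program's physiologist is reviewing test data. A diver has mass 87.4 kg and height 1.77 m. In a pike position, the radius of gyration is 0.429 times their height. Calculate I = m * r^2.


r = 0.429 * 1.77 = 0.75933 m
I = m * r^2 = 87.4 * 0.576582 = 50.393 kg*m^2

50.393 kg*m^2


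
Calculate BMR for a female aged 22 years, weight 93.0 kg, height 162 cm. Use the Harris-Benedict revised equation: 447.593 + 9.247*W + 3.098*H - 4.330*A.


Substituting values:
W term = 9.247 * 93.0 = 859.971
H term = 3.098 * 162 = 501.876
A term = 4.330 * 22 = 95.26
BMR = 1714.18 kcal/day

1714.18 kcal/day


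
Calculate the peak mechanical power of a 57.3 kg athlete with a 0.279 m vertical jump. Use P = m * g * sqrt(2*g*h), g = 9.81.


First, sqrt(2gh) = sqrt(2 * 9.81 * 0.279)
= sqrt(5.47398) = 2.339654 m/s
Power = 57.3 * 9.81 * 2.339654 = 1315.15 W

1315.15 W


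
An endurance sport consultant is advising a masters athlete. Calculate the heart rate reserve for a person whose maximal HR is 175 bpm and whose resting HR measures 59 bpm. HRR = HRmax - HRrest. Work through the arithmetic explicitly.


HRmax = 175 bpm
HRrest = 59 bpm
HRR = 175 - 59 = 116 bpm

116 bpm


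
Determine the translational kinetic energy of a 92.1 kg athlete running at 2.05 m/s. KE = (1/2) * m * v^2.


KE = 0.5 * m * v^2
= 0.5 * 92.1 * 2.05^2
= 0.5 * 92.1 * 4.2025
= 193.53 J

193.53 J


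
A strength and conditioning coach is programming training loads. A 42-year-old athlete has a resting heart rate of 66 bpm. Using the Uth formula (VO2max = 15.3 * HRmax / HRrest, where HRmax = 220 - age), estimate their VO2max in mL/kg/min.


HRmax = 220 - 42 = 178 bpm
Ratio = HRmax / HRrest = 178 / 66 = 2.697
VO2max = 15.3 * 2.697 = 41.26 mL/kg/min

41.26 mL/kg/min


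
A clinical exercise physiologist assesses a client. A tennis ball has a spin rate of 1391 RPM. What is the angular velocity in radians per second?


Convert RPM to rad/s: multiply by 2*pi and divide by 60
omega = 1391 * 2 * pi / 60
= 145.665 rad/s

145.665 rad/s


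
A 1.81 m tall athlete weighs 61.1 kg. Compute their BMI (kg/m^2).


height^2 = 3.2761 m^2
BMI = 61.1 / 3.2761 = 18.65 kg/m^2

18.65 kg/m^2


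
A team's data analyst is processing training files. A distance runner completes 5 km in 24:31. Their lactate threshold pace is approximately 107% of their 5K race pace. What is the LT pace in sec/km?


Convert to seconds: 24 min 31 s = 1471 s
Pace per km = 1471 / 5 = 294.2 s/km
LT pace = 294.2 * 1.07 = 314.79 s/km

314.79 s/km


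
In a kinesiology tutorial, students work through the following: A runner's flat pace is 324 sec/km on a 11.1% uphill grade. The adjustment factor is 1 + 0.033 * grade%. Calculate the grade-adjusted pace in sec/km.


Factor = 1 + 0.033 * 11.1 = 1.3663
Adjusted pace = 324 * 1.3663
= 442.68 sec/km

442.68 s/km


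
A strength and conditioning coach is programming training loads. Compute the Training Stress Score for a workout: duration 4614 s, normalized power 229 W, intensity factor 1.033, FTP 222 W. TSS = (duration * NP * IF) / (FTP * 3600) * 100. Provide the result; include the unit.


Product = 4614 * 229 * 1.033 = 1091473.998
Base = 222 * 3600 = 799200
TSS = 1091473.998 / 799200 * 100 = 136.57

136.57 TSS


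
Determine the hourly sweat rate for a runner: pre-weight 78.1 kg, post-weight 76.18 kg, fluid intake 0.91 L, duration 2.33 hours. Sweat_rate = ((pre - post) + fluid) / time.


Mass lost = 78.1 - 76.18 = 1.92 kg
Add fluid consumed: 1.92 + 0.91 = 2.83 L total sweat
Sweat rate = 2.83 / 2.33 = 1.215 L/h

1.215 L/h


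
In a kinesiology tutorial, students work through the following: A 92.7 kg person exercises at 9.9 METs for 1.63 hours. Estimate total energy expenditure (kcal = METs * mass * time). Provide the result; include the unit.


Energy = METs * mass(kg) * time(h)
= 9.9 * 92.7 * 1.63
= 1495.9 kcal

1495.9 kcal


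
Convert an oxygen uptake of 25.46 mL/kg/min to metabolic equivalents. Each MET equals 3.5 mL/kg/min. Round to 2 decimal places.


One MET = 3.5 mL/kg/min
Number of METs = 25.46 / 3.5
= 7.27 METs

7.27 METs


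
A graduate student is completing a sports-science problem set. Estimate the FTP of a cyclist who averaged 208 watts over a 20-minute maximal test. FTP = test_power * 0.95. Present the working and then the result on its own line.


FTP = 208 * 0.95 = 197.6 W

197.6 W


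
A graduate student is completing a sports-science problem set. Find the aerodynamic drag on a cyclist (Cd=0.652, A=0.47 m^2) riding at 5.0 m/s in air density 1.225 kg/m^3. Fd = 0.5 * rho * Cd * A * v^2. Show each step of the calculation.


Fd = 0.5 * 1.225 * 0.652 * 0.47 * 5.0^2
= 0.5 * 1.225 * 0.652 * 0.47 * 25.0
= 4.692 N

4.692 N


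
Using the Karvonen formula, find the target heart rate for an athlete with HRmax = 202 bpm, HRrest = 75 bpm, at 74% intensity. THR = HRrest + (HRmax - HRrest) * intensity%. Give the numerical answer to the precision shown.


HRR = 202 - 75 = 127
THR = 75 + 127 * 0.74
= 75 + 93.98
= 168.98 bpm

168.98 bpm


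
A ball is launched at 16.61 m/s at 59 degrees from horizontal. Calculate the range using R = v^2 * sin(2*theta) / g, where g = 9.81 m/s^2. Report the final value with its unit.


sin(2 * 59) = sin(118) = 0.882948
v^2 = 16.61^2 = 275.8921
R = 275.8921 * 0.882948 / 9.81
= 24.832 m

24.832 m


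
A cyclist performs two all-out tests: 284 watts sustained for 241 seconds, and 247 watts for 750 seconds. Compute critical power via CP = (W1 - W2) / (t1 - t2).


W1 = P1 * t1 = 284 * 241 = 68444 J
W2 = P2 * t2 = 247 * 750 = 185250 J
CP = (68444 - 185250) / (241 - 750)
= 229.48 W

229.48 W


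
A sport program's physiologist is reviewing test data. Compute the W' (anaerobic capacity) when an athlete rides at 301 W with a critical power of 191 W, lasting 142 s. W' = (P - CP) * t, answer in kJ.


Above-CP power = 110 W
Duration = 142 s
W' = 110 * 142 = 15620 J
Convert: 15620 / 1000 = 15.62 kJ

15.62 kJ


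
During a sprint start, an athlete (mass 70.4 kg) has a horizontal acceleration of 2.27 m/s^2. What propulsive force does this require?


Propulsive force = mass * acceleration
= 70.4 kg * 2.27 m/s^2
= 159.81 N

159.81 N


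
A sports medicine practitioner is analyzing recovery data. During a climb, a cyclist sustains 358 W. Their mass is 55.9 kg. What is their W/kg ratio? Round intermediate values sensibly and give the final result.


Power-to-weight = 358 W / 55.9 kg
= 6.404 W/kg

6.404 W/kg


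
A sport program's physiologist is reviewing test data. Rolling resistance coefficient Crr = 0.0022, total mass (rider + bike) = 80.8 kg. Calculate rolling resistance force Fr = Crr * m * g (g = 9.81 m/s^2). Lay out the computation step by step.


Fr = Crr * m * g
= 0.0022 * 80.8 * 9.81
= 1.744 N

1.744 N


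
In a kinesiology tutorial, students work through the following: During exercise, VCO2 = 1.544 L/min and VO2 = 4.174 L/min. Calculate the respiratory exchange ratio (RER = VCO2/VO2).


RER = VCO2 / VO2
= 1.544 / 4.174
= 0.3699

0.3699


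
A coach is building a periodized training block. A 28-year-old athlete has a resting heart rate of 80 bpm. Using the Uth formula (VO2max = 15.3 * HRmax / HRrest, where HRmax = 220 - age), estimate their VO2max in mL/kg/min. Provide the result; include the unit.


HRmax = 220 - 28 = 192 bpm
Ratio = HRmax / HRrest = 192 / 80 = 2.4
VO2max = 15.3 * 2.4 = 36.72 mL/kg/min

36.72 mL/kg/min


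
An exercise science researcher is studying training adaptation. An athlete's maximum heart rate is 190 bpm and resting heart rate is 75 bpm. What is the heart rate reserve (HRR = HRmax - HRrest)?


HRR = HRmax - HRrest
= 190 - 75
= 115 bpm

115 bpm


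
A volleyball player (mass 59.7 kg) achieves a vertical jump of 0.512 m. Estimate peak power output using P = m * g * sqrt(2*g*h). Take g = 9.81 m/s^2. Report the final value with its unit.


2 * g * h = 2 * 9.81 * 0.512 = 10.04544
sqrt(10.04544) = 3.169454 m/s
P = 59.7 * 9.81 * 3.169454 = 1856.21 W

1856.21 W


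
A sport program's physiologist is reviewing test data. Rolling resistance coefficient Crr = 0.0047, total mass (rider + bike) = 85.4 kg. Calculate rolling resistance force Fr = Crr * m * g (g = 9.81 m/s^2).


Fr = Crr * m * g
= 0.0047 * 85.4 * 9.81
= 3.938 N

3.938 N


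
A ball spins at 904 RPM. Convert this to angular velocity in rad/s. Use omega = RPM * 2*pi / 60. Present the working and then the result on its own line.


omega = 904 * 2 * pi / 60
= 904 * 6.28318531 / 60
= 5680.0 / 60
= 94.667 rad/s

94.667 rad/s


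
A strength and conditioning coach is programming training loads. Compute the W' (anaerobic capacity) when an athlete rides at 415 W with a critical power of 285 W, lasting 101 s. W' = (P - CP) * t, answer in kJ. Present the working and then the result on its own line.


Above-CP power = 130 W
Duration = 101 s
W' = 130 * 101 = 13130 J
Convert: 13130 / 1000 = 13.13 kJ

13.13 kJ


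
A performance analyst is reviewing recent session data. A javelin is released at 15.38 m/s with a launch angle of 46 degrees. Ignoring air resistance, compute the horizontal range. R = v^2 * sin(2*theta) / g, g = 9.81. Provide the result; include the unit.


Launch speed squared = 236.5444
sin(2 * 46 deg) = 0.999391
Range = 236.5444 * 0.999391 / 9.81
= 24.098 m

24.098 m


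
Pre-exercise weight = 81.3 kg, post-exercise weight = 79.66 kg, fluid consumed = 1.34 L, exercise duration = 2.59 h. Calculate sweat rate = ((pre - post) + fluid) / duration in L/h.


Weight loss = 81.3 - 79.66 = 1.64 kg (approx L)
Total sweat = 1.64 + 1.34 = 2.98 L
Sweat rate = 2.98 / 2.59 = 1.151 L/h

1.151 L/h


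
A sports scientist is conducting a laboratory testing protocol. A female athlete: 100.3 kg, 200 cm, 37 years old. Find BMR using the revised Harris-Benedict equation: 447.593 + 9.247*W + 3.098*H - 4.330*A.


Intercept = 447.593
Weight contribution = 9.247 * 100.3 = 927.4741
Height contribution = 3.098 * 200 = 619.6
Age contribution = 4.33 * 37 = 160.21
BMR = 447.593 + 927.4741 + 619.6 - 160.21
= 1834.46 kcal/day

1834.46 kcal/day


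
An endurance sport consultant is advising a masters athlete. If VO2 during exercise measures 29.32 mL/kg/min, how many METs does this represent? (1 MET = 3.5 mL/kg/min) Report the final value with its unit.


METs = VO2 / 3.5 = 29.32 / 3.5 = 8.38

8.38 METs


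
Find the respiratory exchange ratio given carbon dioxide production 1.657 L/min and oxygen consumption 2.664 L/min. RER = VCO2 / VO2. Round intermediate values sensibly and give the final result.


VCO2 = 1.657 L/min
VO2 = 2.664 L/min
RER = 1.657 / 2.664 = 0.622

0.622


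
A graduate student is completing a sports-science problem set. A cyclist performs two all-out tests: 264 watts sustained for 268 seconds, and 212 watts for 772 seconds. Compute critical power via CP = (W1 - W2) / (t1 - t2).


W1 = P1 * t1 = 264 * 268 = 70752 J
W2 = P2 * t2 = 212 * 772 = 163664 J
CP = (70752 - 163664) / (268 - 772)
= 184.35 W

184.35 W


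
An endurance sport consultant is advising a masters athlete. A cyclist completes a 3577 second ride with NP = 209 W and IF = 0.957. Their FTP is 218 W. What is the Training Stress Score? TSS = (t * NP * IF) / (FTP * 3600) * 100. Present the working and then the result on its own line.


t * NP * IF = 3577 * 209 * 0.957 = 715446.501
FTP * 3600 = 784800
TSS = (715446.501 / 784800) * 100 = 91.16

91.16 TSS


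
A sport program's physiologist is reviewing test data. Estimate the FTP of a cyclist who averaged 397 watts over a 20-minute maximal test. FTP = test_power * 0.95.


FTP = 397 * 0.95 = 377.15 W

377.15 W


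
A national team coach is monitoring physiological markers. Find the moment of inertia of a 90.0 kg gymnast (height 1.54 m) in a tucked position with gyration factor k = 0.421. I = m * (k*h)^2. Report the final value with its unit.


Radius of gyration = 0.421 * 1.54 = 0.64834 m
I = 90.0 * 0.64834^2
= 90.0 * 0.420345
= 37.831 kg*m^2

37.831 kg*m^2


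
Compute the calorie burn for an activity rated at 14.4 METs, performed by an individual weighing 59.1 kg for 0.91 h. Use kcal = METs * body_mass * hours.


Product of METs and mass = 14.4 * 59.1 = 851.04
Total kcal = 851.04 * 0.91 = 774.45 kcal

774.45 kcal


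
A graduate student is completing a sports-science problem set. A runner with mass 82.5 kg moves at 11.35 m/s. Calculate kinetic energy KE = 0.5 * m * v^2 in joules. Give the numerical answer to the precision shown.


v^2 = 11.35^2 = 128.8225
KE = 0.5 * 82.5 * 128.8225
= 5313.93 J

5313.93 J


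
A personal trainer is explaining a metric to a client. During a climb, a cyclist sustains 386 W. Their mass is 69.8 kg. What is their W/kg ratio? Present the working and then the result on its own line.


Power-to-weight = 386 W / 69.8 kg
= 5.53 W/kg

5.53 W/kg


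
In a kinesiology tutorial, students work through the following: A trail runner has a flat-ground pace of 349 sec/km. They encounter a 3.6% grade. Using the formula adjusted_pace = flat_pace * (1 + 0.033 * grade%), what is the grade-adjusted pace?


Grade factor = 1 + 0.033 * 3.6 = 1.1188
Adjusted = 349 * 1.1188 = 390.46 sec/km

390.46 s/km


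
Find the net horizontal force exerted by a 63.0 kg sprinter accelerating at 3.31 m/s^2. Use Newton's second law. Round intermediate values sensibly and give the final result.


Newton's second law: F = m * a
F = 63.0 * 3.31 = 208.53 N

208.53 N


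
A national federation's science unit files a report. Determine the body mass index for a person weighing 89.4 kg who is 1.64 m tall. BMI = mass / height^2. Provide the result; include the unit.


BMI = mass / height^2
= 89.4 / 1.64^2
= 89.4 / 2.6896
= 33.24 kg/m^2

33.24 kg/m^2


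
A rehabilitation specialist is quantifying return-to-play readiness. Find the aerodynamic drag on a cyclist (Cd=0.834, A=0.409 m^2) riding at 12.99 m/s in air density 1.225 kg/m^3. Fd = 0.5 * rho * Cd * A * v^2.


Fd = 0.5 * 1.225 * 0.834 * 0.409 * 12.99^2
= 0.5 * 1.225 * 0.834 * 0.409 * 168.7401
= 35.254 N

35.254 N


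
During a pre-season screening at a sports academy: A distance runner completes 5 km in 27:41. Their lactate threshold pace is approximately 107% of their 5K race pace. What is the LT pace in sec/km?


Convert to seconds: 27 min 41 s = 1661 s
Pace per km = 1661 / 5 = 332.2 s/km
LT pace = 332.2 * 1.07 = 355.45 s/km

355.45 s/km


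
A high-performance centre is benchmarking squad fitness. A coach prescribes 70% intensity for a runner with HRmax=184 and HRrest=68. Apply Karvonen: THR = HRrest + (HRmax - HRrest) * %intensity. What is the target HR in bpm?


Heart rate reserve = 184 - 68 = 116
Intensity fraction = 70 / 100 = 0.7
THR = 68 + 116 * 0.7 = 149.2 bpm

149.2 bpm


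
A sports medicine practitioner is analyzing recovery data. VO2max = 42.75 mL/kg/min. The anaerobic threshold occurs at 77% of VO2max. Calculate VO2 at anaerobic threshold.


AT fraction = 77 / 100 = 0.77
AT VO2 = 42.75 * 0.77
= 32.92 mL/kg/min

32.92 mL/kg/min


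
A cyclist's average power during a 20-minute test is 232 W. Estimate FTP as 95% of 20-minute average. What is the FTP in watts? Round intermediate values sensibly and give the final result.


FTP = 20-min power * 0.95
= 232 * 0.95
= 220.4 W

220.4 W


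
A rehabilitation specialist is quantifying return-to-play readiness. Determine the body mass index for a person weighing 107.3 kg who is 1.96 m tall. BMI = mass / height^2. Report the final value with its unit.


BMI = mass / height^2
= 107.3 / 1.96^2
= 107.3 / 3.8416
= 27.93 kg/m^2

27.93 kg/m^2


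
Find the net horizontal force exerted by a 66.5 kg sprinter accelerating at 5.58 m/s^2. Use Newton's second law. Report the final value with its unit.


Newton's second law: F = m * a
F = 66.5 * 5.58 = 371.07 N

371.07 N


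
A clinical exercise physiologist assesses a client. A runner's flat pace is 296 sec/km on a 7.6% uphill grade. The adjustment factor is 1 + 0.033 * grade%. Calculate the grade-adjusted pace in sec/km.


Factor = 1 + 0.033 * 7.6 = 1.2508
Adjusted pace = 296 * 1.2508
= 370.24 sec/km

370.24 s/km


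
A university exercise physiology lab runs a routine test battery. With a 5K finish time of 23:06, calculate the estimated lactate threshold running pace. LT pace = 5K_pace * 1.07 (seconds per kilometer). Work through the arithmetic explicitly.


Race duration = 1386 s for 5 km
Average pace = 1386 / 5 = 277.2 s/km
LT pace = 277.2 * 1.07
= 296.6 s/km

296.6 s/km


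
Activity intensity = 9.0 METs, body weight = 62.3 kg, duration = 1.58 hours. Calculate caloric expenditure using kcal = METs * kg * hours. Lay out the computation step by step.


kcal = 9.0 * 62.3 * 1.58
= 560.7 * 1.58
= 885.91 kcal

885.91 kcal


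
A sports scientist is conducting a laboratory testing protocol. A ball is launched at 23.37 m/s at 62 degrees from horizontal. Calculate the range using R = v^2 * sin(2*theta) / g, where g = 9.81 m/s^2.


sin(2 * 62) = sin(124) = 0.829038
v^2 = 23.37^2 = 546.1569
R = 546.1569 * 0.829038 / 9.81
= 46.155 m

46.155 m


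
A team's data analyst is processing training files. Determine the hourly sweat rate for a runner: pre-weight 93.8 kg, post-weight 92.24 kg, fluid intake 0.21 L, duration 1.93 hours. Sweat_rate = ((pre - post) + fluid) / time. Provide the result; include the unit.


Mass lost = 93.8 - 92.24 = 1.56 kg
Add fluid consumed: 1.56 + 0.21 = 1.77 L total sweat
Sweat rate = 1.77 / 1.93 = 0.917 L/h

0.917 L/h


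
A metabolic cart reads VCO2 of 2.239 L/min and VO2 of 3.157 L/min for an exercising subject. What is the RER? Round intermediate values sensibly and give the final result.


RER = VCO2 / VO2 = 2.239 / 3.157 = 0.7092

0.7092


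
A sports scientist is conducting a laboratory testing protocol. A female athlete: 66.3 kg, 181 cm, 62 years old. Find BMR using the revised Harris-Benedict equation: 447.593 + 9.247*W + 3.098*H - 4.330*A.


Intercept = 447.593
Weight contribution = 9.247 * 66.3 = 613.0761
Height contribution = 3.098 * 181 = 560.738
Age contribution = 4.33 * 62 = 268.46
BMR = 447.593 + 613.0761 + 560.738 - 268.46
= 1352.95 kcal/day

1352.95 kcal/day


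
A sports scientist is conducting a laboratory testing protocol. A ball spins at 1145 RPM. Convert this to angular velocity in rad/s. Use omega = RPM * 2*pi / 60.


omega = 1145 * 2 * pi / 60
= 1145 * 6.28318531 / 60
= 7194.247 / 60
= 119.904 rad/s

119.904 rad/s


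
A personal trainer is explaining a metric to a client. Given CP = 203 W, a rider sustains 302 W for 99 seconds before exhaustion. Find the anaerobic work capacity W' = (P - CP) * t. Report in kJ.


Excess power = 302 - 203 = 99 W
Work above CP = 99 * 99 = 9801 J
W' = 9.801 kJ

9.801 kJ


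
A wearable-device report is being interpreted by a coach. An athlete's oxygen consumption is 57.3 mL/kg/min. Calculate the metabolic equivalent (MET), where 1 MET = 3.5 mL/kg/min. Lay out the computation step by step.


MET = VO2 / 3.5
= 57.3 / 3.5
= 16.37 METs

16.37 METs


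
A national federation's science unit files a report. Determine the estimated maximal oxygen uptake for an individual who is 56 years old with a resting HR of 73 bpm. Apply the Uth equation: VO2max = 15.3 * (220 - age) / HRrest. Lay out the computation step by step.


HRmax = 220 - 56 = 164
VO2max = 15.3 * (164 / 73)
= 15.3 * 2.2466
= 34.37 mL/kg/min

34.37 mL/kg/min


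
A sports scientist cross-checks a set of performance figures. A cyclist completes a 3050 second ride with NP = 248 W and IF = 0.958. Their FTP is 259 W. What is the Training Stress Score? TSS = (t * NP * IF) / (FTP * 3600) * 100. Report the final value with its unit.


t * NP * IF = 3050 * 248 * 0.958 = 724631.2
FTP * 3600 = 932400
TSS = (724631.2 / 932400) * 100 = 77.72

77.72 TSS


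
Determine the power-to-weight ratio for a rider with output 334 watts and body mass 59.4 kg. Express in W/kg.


P/W = 334 / 59.4 = 5.623 W/kg

5.623 W/kg


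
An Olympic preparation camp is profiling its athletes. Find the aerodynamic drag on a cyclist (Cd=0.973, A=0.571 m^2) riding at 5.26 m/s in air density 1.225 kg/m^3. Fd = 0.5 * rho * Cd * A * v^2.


Fd = 0.5 * 1.225 * 0.973 * 0.571 * 5.26^2
= 0.5 * 1.225 * 0.973 * 0.571 * 27.6676
= 9.415 N

9.415 N


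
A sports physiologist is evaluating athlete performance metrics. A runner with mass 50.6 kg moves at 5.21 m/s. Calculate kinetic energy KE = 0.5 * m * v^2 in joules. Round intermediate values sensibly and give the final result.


v^2 = 5.21^2 = 27.1441
KE = 0.5 * 50.6 * 27.1441
= 686.75 J

686.75 J


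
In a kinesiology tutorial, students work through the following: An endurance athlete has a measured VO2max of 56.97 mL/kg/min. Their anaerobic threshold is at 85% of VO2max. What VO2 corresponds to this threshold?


Anaerobic threshold VO2 = VO2max * 85%
= 56.97 * 0.85
= 48.42 mL/kg/min

48.42 mL/kg/min


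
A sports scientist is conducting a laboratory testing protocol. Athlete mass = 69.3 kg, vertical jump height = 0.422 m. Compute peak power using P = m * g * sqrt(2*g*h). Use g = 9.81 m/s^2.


sqrt(2 * 9.81 * 0.422) = sqrt(8.27964) = 2.877436 m/s
P = 69.3 * 9.81 * 2.877436
= 1956.18 W

1956.18 W
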